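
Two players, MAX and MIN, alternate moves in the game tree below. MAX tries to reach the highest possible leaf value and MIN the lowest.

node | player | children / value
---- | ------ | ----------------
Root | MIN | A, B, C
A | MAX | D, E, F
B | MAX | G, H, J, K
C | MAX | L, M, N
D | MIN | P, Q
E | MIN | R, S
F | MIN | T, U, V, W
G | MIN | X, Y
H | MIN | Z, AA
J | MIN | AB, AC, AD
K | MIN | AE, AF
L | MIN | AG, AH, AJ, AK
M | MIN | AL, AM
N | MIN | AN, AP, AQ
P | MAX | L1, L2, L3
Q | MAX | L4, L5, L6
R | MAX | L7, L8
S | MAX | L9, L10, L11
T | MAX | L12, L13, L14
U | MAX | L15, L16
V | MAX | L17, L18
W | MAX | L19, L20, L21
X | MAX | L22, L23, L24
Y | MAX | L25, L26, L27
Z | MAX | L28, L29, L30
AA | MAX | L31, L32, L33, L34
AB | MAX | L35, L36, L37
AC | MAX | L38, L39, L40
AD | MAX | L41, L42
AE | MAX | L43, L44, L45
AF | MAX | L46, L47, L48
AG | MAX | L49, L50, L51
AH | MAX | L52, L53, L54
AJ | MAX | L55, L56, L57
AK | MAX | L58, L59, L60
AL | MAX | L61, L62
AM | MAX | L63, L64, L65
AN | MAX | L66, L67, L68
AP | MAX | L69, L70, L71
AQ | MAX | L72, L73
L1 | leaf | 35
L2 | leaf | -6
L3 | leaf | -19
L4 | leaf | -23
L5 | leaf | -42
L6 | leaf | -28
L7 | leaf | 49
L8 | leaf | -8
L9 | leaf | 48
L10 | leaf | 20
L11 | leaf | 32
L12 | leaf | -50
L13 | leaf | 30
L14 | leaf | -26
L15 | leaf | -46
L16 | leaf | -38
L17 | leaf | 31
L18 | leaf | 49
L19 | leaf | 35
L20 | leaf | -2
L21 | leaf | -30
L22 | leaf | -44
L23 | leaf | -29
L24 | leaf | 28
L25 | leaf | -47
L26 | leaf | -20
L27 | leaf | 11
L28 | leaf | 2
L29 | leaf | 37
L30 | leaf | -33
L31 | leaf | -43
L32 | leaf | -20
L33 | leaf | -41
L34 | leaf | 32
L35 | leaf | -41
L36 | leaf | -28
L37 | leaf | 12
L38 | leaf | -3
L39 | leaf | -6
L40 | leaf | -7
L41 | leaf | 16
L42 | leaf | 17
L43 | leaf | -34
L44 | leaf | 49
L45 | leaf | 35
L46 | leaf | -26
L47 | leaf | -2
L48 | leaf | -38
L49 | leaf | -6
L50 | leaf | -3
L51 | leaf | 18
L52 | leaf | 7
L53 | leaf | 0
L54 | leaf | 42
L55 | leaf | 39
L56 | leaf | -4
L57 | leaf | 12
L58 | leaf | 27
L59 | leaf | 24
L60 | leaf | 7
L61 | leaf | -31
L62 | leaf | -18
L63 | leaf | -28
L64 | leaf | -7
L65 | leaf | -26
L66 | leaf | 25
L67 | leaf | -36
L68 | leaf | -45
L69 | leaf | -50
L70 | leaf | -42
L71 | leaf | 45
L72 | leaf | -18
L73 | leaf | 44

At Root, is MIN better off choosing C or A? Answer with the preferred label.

C

AG (MAX): max(-6, -3, 18) = 18
AH (MAX): max(7, 0, 42) = 42
AJ (MAX): max(39, -4, 12) = 39
AK (MAX): max(27, 24, 7) = 27
L (MIN): min(18, 42, 39, 27) = 18
AL (MAX): max(-31, -18) = -18
AM (MAX): max(-28, -7, -26) = -7
M (MIN): min(-18, -7) = -18
AN (MAX): max(25, -36, -45) = 25
AP (MAX): max(-50, -42, 45) = 45
AQ (MAX): max(-18, 44) = 44
N (MIN): min(25, 45, 44) = 25
C (MAX): max(18, -18, 25) = 25
P (MAX): max(35, -6, -19) = 35
Q (MAX): max(-23, -42, -28) = -23
D (MIN): min(35, -23) = -23
R (MAX): max(49, -8) = 49
S (MAX): max(48, 20, 32) = 48
E (MIN): min(49, 48) = 48
T (MAX): max(-50, 30, -26) = 30
U (MAX): max(-46, -38) = -38
V (MAX): max(31, 49) = 49
W (MAX): max(35, -2, -30) = 35
F (MIN): min(30, -38, 49, 35) = -38
A (MAX): max(-23, 48, -38) = 48
MIN prefers the lower value; C=25, A=48. C is better since 25 < 48.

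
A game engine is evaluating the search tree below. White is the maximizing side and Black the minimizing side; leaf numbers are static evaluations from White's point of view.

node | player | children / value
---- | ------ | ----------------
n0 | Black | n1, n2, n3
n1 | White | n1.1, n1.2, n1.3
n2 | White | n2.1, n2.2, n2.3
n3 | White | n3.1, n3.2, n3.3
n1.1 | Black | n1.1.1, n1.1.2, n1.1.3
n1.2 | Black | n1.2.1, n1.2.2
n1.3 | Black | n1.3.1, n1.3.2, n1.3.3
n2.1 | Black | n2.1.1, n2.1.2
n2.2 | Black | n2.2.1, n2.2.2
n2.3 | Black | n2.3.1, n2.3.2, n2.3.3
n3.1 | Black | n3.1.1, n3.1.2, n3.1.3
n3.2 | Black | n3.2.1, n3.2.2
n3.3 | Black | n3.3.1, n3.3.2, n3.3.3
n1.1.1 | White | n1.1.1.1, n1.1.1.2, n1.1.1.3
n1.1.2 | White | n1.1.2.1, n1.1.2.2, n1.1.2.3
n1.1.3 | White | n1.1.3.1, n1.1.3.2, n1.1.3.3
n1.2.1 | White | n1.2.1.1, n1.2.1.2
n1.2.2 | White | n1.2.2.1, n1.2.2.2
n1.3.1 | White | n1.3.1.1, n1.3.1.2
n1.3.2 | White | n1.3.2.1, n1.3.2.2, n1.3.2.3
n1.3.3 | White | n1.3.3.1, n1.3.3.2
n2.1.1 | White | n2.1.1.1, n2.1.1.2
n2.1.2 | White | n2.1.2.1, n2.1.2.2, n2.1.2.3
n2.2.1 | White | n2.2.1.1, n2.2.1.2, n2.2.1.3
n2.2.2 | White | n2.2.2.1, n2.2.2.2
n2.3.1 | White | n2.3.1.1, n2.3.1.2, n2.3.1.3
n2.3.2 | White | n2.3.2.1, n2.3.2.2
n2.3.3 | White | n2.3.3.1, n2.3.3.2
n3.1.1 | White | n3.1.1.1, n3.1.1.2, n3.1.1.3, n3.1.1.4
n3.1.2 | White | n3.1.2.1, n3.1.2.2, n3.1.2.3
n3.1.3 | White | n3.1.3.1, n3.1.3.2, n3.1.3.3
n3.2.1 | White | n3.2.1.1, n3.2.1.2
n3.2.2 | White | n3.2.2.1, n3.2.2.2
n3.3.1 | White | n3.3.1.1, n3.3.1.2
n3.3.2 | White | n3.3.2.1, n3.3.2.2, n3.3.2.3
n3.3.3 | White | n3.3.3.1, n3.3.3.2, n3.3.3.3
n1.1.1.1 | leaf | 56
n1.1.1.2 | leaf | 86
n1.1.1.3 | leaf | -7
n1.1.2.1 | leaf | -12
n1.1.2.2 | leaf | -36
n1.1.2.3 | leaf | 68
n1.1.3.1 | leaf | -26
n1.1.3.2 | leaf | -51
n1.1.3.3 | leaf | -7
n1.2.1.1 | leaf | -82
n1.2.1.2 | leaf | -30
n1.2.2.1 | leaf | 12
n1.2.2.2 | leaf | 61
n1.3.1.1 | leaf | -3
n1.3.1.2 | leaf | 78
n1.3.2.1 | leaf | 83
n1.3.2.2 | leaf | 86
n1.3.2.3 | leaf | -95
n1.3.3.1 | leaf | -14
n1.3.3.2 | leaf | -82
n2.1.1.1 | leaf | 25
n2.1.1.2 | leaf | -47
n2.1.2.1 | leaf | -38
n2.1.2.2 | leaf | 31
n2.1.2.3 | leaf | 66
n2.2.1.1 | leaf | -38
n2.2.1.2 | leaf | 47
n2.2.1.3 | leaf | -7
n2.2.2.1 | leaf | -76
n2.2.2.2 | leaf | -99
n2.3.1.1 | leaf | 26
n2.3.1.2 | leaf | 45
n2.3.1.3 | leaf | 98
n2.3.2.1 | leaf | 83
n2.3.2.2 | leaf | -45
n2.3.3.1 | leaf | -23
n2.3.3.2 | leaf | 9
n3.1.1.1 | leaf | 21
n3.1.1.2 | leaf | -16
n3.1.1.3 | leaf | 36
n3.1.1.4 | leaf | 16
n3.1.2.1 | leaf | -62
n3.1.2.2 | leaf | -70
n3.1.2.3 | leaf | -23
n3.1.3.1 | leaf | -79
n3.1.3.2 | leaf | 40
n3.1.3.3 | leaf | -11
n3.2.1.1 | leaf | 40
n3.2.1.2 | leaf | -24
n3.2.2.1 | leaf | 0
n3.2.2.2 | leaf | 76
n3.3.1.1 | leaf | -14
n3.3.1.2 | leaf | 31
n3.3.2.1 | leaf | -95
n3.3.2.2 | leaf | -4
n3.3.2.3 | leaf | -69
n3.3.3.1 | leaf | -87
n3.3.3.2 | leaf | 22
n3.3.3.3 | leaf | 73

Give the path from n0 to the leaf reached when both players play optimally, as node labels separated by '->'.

n0 -> n1 -> n1.1 -> n1.1.3 -> n1.1.3.3

n1.1.1 (White): max(56, 86, -7) = 86
n1.1.2 (White): max(-12, -36, 68) = 68
n1.1.3 (White): max(-26, -51, -7) = -7
n1.1 (Black): min(86, 68, -7) = -7
n1.2.1 (White): max(-82, -30) = -30
n1.2.2 (White): max(12, 61) = 61
n1.2 (Black): min(-30, 61) = -30
n1.3.1 (White): max(-3, 78) = 78
n1.3.2 (White): max(83, 86, -95) = 86
n1.3.3 (White): max(-14, -82) = -14
n1.3 (Black): min(78, 86, -14) = -14
n1 (White): max(-7, -30, -14) = -7
n2.1.1 (White): max(25, -47) = 25
n2.1.2 (White): max(-38, 31, 66) = 66
n2.1 (Black): min(25, 66) = 25
n2.2.1 (White): max(-38, 47, -7) = 47
n2.2.2 (White): max(-76, -99) = -76
n2.2 (Black): min(47, -76) = -76
n2.3.1 (White): max(26, 45, 98) = 98
n2.3.2 (White): max(83, -45) = 83
n2.3.3 (White): max(-23, 9) = 9
n2.3 (Black): min(98, 83, 9) = 9
n2 (White): max(25, -76, 9) = 25
n3.1.1 (White): max(21, -16, 36, 16) = 36
n3.1.2 (White): max(-62, -70, -23) = -23
n3.1.3 (White): max(-79, 40, -11) = 40
n3.1 (Black): min(36, -23, 40) = -23
n3.2.1 (White): max(40, -24) = 40
n3.2.2 (White): max(0, 76) = 76
n3.2 (Black): min(40, 76) = 40
n3.3.1 (White): max(-14, 31) = 31
n3.3.2 (White): max(-95, -4, -69) = -4
n3.3.3 (White): max(-87, 22, 73) = 73
n3.3 (Black): min(31, -4, 73) = -4
n3 (White): max(-23, 40, -4) = 40
n0 (Black): min(-7, 25, 40) = -7
At n0, Black picks n1 (lowest: -7).
At n1, White picks n1.1 (highest: -7).
At n1.1, Black picks n1.1.3 (lowest: -7).
At n1.1.3, White picks n1.1.3.3 (highest: -7).
Terminal value -7.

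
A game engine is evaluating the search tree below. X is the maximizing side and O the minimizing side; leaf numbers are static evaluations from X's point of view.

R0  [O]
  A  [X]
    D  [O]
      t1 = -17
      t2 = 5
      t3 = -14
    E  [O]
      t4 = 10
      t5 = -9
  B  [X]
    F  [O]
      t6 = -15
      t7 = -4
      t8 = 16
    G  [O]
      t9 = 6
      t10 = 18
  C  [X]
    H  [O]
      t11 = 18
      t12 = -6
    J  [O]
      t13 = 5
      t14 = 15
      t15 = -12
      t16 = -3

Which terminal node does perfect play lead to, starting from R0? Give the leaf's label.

t5

D (O): min(-17, 5, -14) = -17
E (O): min(10, -9) = -9
A (X): max(-17, -9) = -9
F (O): min(-15, -4, 16) = -15
G (O): min(6, 18) = 6
B (X): max(-15, 6) = 6
H (O): min(18, -6) = -6
J (O): min(5, 15, -12, -3) = -12
C (X): max(-6, -12) = -6
R0 (O): min(-9, 6, -6) = -9
At R0, O picks A (lowest: -9).
At A, X picks E (highest: -9).
At E, O picks t5 (lowest: -9).
Terminal value -9.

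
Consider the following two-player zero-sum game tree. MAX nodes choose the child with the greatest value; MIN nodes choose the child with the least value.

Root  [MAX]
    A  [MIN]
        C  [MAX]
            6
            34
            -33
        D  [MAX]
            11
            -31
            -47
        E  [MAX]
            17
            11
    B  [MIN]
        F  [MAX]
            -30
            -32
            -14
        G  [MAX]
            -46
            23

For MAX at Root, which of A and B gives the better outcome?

A

C (MAX): max(6, 34, -33) = 34
D (MAX): max(11, -31, -47) = 11
E (MAX): max(17, 11) = 17
A (MIN): min(34, 11, 17) = 11
F (MAX): max(-30, -32, -14) = -14
G (MAX): max(-46, 23) = 23
B (MIN): min(-14, 23) = -14
MAX prefers the higher value; A=11, B=-14. A is better since 11 > -14.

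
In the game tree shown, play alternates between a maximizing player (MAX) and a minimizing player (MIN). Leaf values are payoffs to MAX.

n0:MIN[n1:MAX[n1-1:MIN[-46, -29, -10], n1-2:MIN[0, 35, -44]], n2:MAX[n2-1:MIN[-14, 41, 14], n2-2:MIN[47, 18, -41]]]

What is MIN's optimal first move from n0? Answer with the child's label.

n1-1 (MIN): min(-46, -29, -10) = -46
n1-2 (MIN): min(0, 35, -44) = -44
n1 (MAX): max(-46, -44) = -44
n2-1 (MIN): min(-14, 41, 14) = -14
n2-2 (MIN): min(47, 18, -41) = -41
n2 (MAX): max(-14, -41) = -14
n0 (MIN): min(-44, -14) = -44
MIN at n0 wants the lowest of {n1=-44, n2=-14}, so chooses n1.

n1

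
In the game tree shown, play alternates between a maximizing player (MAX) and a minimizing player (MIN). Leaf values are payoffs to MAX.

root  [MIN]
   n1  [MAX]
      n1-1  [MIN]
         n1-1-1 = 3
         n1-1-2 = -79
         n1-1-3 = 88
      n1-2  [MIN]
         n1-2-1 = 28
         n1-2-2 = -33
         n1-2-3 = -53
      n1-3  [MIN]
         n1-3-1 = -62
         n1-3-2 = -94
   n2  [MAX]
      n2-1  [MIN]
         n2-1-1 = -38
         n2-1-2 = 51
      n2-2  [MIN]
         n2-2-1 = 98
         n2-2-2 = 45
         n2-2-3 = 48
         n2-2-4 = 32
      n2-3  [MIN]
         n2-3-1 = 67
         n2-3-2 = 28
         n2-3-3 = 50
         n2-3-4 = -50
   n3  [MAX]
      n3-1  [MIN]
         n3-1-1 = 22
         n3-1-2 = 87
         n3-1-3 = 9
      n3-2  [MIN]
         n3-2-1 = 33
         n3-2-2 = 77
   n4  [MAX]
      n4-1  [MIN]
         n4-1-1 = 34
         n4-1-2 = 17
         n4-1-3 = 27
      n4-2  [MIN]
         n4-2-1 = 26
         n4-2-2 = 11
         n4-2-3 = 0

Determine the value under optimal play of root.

n1-1 (MIN): min(3, -79, 88) = -79
n1-2 (MIN): min(28, -33, -53) = -53
n1-3 (MIN): min(-62, -94) = -94
n1 (MAX): max(-79, -53, -94) = -53
n2-1 (MIN): min(-38, 51) = -38
n2-2 (MIN): min(98, 45, 48, 32) = 32
n2-3 (MIN): min(67, 28, 50, -50) = -50
n2 (MAX): max(-38, 32, -50) = 32
n3-1 (MIN): min(22, 87, 9) = 9
n3-2 (MIN): min(33, 77) = 33
n3 (MAX): max(9, 33) = 33
n4-1 (MIN): min(34, 17, 27) = 17
n4-2 (MIN): min(26, 11, 0) = 0
n4 (MAX): max(17, 0) = 17
root (MIN): min(-53, 32, 33, 17) = -53

-53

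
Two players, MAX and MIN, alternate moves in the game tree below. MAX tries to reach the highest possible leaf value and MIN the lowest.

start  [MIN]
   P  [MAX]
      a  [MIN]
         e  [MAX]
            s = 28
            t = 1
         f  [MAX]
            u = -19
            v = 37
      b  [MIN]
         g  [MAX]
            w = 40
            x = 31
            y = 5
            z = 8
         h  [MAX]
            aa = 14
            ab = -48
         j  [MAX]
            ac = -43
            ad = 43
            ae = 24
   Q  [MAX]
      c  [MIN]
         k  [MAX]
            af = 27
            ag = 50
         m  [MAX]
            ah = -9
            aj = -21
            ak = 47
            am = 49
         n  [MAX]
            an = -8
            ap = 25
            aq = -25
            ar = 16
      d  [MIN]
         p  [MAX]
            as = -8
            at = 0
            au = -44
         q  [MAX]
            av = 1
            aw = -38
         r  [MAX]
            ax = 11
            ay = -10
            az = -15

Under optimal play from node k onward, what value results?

50

k (MAX): max(27, 50) = 50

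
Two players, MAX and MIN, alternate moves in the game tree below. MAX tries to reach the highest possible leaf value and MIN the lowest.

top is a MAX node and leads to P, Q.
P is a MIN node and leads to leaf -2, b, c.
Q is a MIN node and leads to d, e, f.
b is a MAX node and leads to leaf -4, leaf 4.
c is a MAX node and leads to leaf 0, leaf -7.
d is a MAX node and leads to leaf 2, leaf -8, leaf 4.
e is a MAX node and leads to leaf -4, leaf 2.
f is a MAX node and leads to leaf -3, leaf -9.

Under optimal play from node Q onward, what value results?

d (MAX): max(2, -8, 4) = 4
e (MAX): max(-4, 2) = 2
f (MAX): max(-3, -9) = -3
Q (MIN): min(4, 2, -3) = -3

-3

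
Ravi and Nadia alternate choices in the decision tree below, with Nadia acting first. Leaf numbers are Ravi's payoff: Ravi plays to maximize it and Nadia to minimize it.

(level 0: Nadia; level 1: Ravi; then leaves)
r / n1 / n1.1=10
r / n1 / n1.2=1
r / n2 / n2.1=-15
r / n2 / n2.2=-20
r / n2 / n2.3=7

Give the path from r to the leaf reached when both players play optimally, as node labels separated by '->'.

n1 (Ravi): max(10, 1) = 10
n2 (Ravi): max(-15, -20, 7) = 7
r (Nadia): min(10, 7) = 7
At r, Nadia picks n2 (lowest: 7).
At n2, Ravi picks n2.3 (highest: 7).
Terminal value 7.

r -> n2 -> n2.3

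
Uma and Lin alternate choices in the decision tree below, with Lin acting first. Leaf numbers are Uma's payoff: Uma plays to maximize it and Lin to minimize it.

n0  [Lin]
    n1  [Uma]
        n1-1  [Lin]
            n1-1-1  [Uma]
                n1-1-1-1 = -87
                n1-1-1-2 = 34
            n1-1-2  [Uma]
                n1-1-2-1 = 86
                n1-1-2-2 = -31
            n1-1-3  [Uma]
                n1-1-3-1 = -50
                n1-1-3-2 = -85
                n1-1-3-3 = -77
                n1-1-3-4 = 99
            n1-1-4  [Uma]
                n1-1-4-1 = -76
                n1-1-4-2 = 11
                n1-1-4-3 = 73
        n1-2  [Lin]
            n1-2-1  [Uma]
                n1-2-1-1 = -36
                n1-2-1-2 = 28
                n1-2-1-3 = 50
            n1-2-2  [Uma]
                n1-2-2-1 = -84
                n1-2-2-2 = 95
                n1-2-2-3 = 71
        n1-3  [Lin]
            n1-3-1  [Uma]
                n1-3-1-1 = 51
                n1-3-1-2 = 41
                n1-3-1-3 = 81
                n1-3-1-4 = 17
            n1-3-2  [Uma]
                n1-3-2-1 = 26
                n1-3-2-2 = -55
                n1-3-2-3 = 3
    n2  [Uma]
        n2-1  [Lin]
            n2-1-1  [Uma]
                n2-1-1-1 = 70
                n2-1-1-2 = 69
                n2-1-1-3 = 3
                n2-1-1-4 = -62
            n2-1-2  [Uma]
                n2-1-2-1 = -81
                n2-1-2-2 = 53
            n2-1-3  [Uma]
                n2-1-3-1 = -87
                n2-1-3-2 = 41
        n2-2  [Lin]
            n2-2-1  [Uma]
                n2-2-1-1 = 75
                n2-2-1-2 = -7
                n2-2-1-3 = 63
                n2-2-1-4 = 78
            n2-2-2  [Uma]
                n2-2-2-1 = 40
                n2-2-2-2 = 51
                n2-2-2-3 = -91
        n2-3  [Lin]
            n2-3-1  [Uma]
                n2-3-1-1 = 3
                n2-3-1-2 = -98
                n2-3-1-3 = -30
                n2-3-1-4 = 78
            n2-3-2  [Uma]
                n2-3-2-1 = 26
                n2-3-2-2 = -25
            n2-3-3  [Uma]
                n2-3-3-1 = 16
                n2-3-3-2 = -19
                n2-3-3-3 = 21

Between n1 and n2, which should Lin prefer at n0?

n1

n1-1-1 (Uma): max(-87, 34) = 34
n1-1-2 (Uma): max(86, -31) = 86
n1-1-3 (Uma): max(-50, -85, -77, 99) = 99
n1-1-4 (Uma): max(-76, 11, 73) = 73
n1-1 (Lin): min(34, 86, 99, 73) = 34
n1-2-1 (Uma): max(-36, 28, 50) = 50
n1-2-2 (Uma): max(-84, 95, 71) = 95
n1-2 (Lin): min(50, 95) = 50
n1-3-1 (Uma): max(51, 41, 81, 17) = 81
n1-3-2 (Uma): max(26, -55, 3) = 26
n1-3 (Lin): min(81, 26) = 26
n1 (Uma): max(34, 50, 26) = 50
n2-1-1 (Uma): max(70, 69, 3, -62) = 70
n2-1-2 (Uma): max(-81, 53) = 53
n2-1-3 (Uma): max(-87, 41) = 41
n2-1 (Lin): min(70, 53, 41) = 41
n2-2-1 (Uma): max(75, -7, 63, 78) = 78
n2-2-2 (Uma): max(40, 51, -91) = 51
n2-2 (Lin): min(78, 51) = 51
n2-3-1 (Uma): max(3, -98, -30, 78) = 78
n2-3-2 (Uma): max(26, -25) = 26
n2-3-3 (Uma): max(16, -19, 21) = 21
n2-3 (Lin): min(78, 26, 21) = 21
n2 (Uma): max(41, 51, 21) = 51
Lin prefers the lower value; n1=50, n2=51. n1 is better since 50 < 51.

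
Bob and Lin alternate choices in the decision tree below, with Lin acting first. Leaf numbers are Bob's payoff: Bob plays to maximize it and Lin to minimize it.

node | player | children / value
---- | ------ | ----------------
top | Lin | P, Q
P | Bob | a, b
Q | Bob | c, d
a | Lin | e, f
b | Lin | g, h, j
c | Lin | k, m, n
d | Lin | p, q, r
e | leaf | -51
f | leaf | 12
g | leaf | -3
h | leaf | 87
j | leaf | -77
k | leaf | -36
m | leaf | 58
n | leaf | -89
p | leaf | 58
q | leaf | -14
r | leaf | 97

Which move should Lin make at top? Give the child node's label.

P

a (Lin): min(-51, 12) = -51
b (Lin): min(-3, 87, -77) = -77
P (Bob): max(-51, -77) = -51
c (Lin): min(-36, 58, -89) = -89
d (Lin): min(58, -14, 97) = -14
Q (Bob): max(-89, -14) = -14
top (Lin): min(-51, -14) = -51
Lin at top wants the lowest of {P=-51, Q=-14}, so chooses P.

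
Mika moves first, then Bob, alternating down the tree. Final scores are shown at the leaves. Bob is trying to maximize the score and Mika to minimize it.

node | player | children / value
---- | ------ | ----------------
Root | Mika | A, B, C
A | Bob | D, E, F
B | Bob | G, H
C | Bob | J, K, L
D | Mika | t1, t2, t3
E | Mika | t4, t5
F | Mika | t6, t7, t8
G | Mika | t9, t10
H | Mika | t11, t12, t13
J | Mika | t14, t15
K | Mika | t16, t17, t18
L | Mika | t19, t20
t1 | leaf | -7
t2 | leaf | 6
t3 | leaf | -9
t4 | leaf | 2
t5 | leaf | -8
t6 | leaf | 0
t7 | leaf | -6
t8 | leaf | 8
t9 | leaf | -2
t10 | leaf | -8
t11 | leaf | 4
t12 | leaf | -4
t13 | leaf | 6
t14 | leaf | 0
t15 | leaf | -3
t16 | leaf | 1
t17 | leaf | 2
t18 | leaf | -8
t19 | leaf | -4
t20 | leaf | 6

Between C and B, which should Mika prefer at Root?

B

J (Mika): min(0, -3) = -3
K (Mika): min(1, 2, -8) = -8
L (Mika): min(-4, 6) = -4
C (Bob): max(-3, -8, -4) = -3
G (Mika): min(-2, -8) = -8
H (Mika): min(4, -4, 6) = -4
B (Bob): max(-8, -4) = -4
Mika prefers the lower value; C=-3, B=-4. B is better since -4 < -3.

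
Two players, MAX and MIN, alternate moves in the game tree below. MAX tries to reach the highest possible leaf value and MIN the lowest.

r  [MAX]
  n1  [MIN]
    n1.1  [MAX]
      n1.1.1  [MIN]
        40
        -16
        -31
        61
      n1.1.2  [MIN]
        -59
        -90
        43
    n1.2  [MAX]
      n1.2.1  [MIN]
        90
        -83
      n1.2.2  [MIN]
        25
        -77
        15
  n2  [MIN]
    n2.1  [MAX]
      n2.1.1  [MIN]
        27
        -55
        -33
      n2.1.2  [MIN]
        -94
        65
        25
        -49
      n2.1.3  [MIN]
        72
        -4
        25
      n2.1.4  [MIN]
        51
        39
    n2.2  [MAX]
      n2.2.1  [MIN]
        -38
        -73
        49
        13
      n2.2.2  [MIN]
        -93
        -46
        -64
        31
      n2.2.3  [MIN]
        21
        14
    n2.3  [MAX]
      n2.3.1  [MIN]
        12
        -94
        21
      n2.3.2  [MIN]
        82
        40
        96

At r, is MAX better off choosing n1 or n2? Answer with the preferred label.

n2

n1.1.1 (MIN): min(40, -16, -31, 61) = -31
n1.1.2 (MIN): min(-59, -90, 43) = -90
n1.1 (MAX): max(-31, -90) = -31
n1.2.1 (MIN): min(90, -83) = -83
n1.2.2 (MIN): min(25, -77, 15) = -77
n1.2 (MAX): max(-83, -77) = -77
n1 (MIN): min(-31, -77) = -77
n2.1.1 (MIN): min(27, -55, -33) = -55
n2.1.2 (MIN): min(-94, 65, 25, -49) = -94
n2.1.3 (MIN): min(72, -4, 25) = -4
n2.1.4 (MIN): min(51, 39) = 39
n2.1 (MAX): max(-55, -94, -4, 39) = 39
n2.2.1 (MIN): min(-38, -73, 49, 13) = -73
n2.2.2 (MIN): min(-93, -46, -64, 31) = -93
n2.2.3 (MIN): min(21, 14) = 14
n2.2 (MAX): max(-73, -93, 14) = 14
n2.3.1 (MIN): min(12, -94, 21) = -94
n2.3.2 (MIN): min(82, 40, 96) = 40
n2.3 (MAX): max(-94, 40) = 40
n2 (MIN): min(39, 14, 40) = 14
MAX prefers the higher value; n1=-77, n2=14. n2 is better since 14 > -77.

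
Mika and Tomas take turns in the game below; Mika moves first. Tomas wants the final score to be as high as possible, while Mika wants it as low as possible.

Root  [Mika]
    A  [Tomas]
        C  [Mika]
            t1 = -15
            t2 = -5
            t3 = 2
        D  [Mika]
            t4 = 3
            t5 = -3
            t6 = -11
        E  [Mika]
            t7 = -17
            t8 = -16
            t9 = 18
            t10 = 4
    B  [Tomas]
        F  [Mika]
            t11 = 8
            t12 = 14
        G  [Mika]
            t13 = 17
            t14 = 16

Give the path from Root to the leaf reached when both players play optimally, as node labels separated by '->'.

C (Mika): min(-15, -5, 2) = -15
D (Mika): min(3, -3, -11) = -11
E (Mika): min(-17, -16, 18, 4) = -17
A (Tomas): max(-15, -11, -17) = -11
F (Mika): min(8, 14) = 8
G (Mika): min(17, 16) = 16
B (Tomas): max(8, 16) = 16
Root (Mika): min(-11, 16) = -11
At Root, Mika picks A (lowest: -11).
At A, Tomas picks D (highest: -11).
At D, Mika picks t6 (lowest: -11).
Terminal value -11.

Root -> A -> D -> t6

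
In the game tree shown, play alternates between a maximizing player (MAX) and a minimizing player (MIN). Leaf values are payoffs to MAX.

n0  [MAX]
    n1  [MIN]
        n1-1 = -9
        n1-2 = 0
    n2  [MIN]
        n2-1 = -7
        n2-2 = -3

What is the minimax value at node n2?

n2 (MIN): min(-7, -3) = -7

-7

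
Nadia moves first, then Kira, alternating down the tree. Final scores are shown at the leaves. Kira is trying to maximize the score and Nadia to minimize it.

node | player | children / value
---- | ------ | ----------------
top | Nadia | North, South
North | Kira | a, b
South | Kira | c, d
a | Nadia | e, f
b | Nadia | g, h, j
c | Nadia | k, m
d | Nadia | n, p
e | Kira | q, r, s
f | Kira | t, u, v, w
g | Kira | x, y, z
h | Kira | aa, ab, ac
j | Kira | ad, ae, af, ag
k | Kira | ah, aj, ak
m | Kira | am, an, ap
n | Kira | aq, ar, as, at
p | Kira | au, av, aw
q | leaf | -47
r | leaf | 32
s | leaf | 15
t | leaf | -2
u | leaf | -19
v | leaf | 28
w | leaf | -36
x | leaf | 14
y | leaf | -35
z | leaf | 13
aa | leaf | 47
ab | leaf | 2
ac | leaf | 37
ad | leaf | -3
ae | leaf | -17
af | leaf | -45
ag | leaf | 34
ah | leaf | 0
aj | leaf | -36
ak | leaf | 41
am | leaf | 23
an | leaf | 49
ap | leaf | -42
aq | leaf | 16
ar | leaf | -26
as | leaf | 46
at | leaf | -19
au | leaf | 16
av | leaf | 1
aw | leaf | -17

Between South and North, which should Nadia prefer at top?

k (Kira): max(0, -36, 41) = 41
m (Kira): max(23, 49, -42) = 49
c (Nadia): min(41, 49) = 41
n (Kira): max(16, -26, 46, -19) = 46
p (Kira): max(16, 1, -17) = 16
d (Nadia): min(46, 16) = 16
South (Kira): max(41, 16) = 41
e (Kira): max(-47, 32, 15) = 32
f (Kira): max(-2, -19, 28, -36) = 28
a (Nadia): min(32, 28) = 28
g (Kira): max(14, -35, 13) = 14
h (Kira): max(47, 2, 37) = 47
j (Kira): max(-3, -17, -45, 34) = 34
b (Nadia): min(14, 47, 34) = 14
North (Kira): max(28, 14) = 28
Nadia prefers the lower value; South=41, North=28. North is better since 28 < 41.

North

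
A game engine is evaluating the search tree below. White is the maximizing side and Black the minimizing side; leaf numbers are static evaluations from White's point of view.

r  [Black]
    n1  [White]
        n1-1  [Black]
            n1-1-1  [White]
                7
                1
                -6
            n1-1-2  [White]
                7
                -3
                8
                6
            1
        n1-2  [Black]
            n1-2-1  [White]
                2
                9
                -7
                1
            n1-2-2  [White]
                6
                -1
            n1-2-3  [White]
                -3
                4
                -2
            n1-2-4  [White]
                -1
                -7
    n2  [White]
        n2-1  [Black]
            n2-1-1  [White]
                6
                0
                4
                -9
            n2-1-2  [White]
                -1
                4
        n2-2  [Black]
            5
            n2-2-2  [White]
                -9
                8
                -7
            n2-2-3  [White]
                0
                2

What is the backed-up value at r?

1

n1-1-1 (White): max(7, 1, -6) = 7
n1-1-2 (White): max(7, -3, 8, 6) = 8
n1-1 (Black): min(7, 8, 1) = 1
n1-2-1 (White): max(2, 9, -7, 1) = 9
n1-2-2 (White): max(6, -1) = 6
n1-2-3 (White): max(-3, 4, -2) = 4
n1-2-4 (White): max(-1, -7) = -1
n1-2 (Black): min(9, 6, 4, -1) = -1
n1 (White): max(1, -1) = 1
n2-1-1 (White): max(6, 0, 4, -9) = 6
n2-1-2 (White): max(-1, 4) = 4
n2-1 (Black): min(6, 4) = 4
n2-2-2 (White): max(-9, 8, -7) = 8
n2-2-3 (White): max(0, 2) = 2
n2-2 (Black): min(5, 8, 2) = 2
n2 (White): max(4, 2) = 4
r (Black): min(1, 4) = 1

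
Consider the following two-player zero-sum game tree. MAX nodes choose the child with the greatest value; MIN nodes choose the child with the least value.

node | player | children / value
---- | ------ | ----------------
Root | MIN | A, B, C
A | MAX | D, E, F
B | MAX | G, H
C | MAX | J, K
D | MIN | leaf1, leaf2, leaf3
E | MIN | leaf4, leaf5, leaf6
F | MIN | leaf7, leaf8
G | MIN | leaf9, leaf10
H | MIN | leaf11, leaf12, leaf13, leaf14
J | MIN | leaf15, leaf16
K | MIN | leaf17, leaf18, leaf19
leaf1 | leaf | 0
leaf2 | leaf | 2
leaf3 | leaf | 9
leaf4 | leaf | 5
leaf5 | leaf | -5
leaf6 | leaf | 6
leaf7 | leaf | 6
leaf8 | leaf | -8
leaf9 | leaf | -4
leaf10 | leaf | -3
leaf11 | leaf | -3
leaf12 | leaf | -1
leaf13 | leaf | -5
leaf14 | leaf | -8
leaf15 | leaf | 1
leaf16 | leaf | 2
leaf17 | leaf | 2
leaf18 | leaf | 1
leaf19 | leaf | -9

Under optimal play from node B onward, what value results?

G (MIN): min(-4, -3) = -4
H (MIN): min(-3, -1, -5, -8) = -8
B (MAX): max(-4, -8) = -4

-4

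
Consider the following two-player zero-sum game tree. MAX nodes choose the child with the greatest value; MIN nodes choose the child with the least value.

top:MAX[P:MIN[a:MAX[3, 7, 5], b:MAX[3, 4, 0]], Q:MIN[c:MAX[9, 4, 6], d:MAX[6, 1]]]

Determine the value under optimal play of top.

6

a (MAX): max(3, 7, 5) = 7
b (MAX): max(3, 4, 0) = 4
P (MIN): min(7, 4) = 4
c (MAX): max(9, 4, 6) = 9
d (MAX): max(6, 1) = 6
Q (MIN): min(9, 6) = 6
top (MAX): max(4, 6) = 6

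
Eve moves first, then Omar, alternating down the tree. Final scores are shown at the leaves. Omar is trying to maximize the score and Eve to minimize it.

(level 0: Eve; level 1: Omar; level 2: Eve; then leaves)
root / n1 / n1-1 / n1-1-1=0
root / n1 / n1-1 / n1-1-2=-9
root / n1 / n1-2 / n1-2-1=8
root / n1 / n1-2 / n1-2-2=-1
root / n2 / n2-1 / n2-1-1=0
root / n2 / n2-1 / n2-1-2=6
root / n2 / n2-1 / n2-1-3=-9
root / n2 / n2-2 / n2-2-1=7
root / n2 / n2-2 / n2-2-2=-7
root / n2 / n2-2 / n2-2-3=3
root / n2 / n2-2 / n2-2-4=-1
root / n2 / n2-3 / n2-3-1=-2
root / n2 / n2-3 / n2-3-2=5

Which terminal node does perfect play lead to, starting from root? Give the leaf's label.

n1-1 (Eve): min(0, -9) = -9
n1-2 (Eve): min(8, -1) = -1
n1 (Omar): max(-9, -1) = -1
n2-1 (Eve): min(0, 6, -9) = -9
n2-2 (Eve): min(7, -7, 3, -1) = -7
n2-3 (Eve): min(-2, 5) = -2
n2 (Omar): max(-9, -7, -2) = -2
root (Eve): min(-1, -2) = -2
At root, Eve picks n2 (lowest: -2).
At n2, Omar picks n2-3 (highest: -2).
At n2-3, Eve picks n2-3-1 (lowest: -2).
Terminal value -2.

n2-3-1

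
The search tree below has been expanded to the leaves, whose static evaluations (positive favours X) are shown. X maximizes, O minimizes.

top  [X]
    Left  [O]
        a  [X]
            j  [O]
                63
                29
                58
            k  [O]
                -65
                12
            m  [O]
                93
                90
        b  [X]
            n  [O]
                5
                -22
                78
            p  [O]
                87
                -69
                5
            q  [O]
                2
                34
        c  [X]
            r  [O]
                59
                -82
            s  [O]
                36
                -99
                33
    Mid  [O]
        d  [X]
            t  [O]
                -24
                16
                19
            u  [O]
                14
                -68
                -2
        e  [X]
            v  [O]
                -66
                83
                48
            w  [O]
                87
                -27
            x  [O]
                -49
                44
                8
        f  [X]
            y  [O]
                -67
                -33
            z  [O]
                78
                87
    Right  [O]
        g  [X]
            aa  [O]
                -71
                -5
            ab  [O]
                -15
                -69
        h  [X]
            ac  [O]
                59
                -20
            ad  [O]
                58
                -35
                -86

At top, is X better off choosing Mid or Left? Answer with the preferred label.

Mid

t (O): min(-24, 16, 19) = -24
u (O): min(14, -68, -2) = -68
d (X): max(-24, -68) = -24
v (O): min(-66, 83, 48) = -66
w (O): min(87, -27) = -27
x (O): min(-49, 44, 8) = -49
e (X): max(-66, -27, -49) = -27
y (O): min(-67, -33) = -67
z (O): min(78, 87) = 78
f (X): max(-67, 78) = 78
Mid (O): min(-24, -27, 78) = -27
j (O): min(63, 29, 58) = 29
k (O): min(-65, 12) = -65
m (O): min(93, 90) = 90
a (X): max(29, -65, 90) = 90
n (O): min(5, -22, 78) = -22
p (O): min(87, -69, 5) = -69
q (O): min(2, 34) = 2
b (X): max(-22, -69, 2) = 2
r (O): min(59, -82) = -82
s (O): min(36, -99, 33) = -99
c (X): max(-82, -99) = -82
Left (O): min(90, 2, -82) = -82
X prefers the higher value; Mid=-27, Left=-82. Mid is better since -27 > -82.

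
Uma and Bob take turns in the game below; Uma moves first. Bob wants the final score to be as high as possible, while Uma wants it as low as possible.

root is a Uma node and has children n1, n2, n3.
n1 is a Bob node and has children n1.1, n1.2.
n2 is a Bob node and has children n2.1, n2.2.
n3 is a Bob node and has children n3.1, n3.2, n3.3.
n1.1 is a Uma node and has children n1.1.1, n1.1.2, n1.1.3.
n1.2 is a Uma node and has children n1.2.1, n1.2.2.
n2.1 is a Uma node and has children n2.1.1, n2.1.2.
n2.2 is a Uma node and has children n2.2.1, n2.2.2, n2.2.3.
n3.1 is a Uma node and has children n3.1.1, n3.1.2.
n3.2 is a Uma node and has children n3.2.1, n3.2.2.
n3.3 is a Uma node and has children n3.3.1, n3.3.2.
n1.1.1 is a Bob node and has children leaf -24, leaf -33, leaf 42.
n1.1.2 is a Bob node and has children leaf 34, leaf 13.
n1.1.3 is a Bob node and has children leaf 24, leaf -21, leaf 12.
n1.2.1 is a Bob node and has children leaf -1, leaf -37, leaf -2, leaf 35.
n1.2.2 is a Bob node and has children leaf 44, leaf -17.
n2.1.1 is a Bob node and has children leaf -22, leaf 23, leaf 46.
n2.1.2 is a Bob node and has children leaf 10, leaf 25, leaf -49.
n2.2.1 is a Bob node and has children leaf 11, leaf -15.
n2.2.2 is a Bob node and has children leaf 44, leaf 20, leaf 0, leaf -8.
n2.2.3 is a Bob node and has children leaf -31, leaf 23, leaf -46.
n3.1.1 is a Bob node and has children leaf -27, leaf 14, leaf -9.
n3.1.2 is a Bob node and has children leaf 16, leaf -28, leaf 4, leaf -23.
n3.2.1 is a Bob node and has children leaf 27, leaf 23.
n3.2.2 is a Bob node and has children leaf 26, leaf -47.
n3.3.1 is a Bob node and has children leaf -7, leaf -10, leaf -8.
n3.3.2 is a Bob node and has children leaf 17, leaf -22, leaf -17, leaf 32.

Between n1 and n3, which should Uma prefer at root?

n3

n1.1.1 (Bob): max(-24, -33, 42) = 42
n1.1.2 (Bob): max(34, 13) = 34
n1.1.3 (Bob): max(24, -21, 12) = 24
n1.1 (Uma): min(42, 34, 24) = 24
n1.2.1 (Bob): max(-1, -37, -2, 35) = 35
n1.2.2 (Bob): max(44, -17) = 44
n1.2 (Uma): min(35, 44) = 35
n1 (Bob): max(24, 35) = 35
n3.1.1 (Bob): max(-27, 14, -9) = 14
n3.1.2 (Bob): max(16, -28, 4, -23) = 16
n3.1 (Uma): min(14, 16) = 14
n3.2.1 (Bob): max(27, 23) = 27
n3.2.2 (Bob): max(26, -47) = 26
n3.2 (Uma): min(27, 26) = 26
n3.3.1 (Bob): max(-7, -10, -8) = -7
n3.3.2 (Bob): max(17, -22, -17, 32) = 32
n3.3 (Uma): min(-7, 32) = -7
n3 (Bob): max(14, 26, -7) = 26
Uma prefers the lower value; n1=35, n3=26. n3 is better since 26 < 35.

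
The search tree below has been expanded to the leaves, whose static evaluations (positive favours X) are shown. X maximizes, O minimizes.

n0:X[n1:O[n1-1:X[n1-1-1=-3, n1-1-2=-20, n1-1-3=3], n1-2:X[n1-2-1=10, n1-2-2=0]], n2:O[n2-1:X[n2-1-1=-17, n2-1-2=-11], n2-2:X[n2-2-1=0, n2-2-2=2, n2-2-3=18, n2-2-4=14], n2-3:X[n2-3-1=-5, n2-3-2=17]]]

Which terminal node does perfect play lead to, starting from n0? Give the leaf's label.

n1-1-3

n1-1 (X): max(-3, -20, 3) = 3
n1-2 (X): max(10, 0) = 10
n1 (O): min(3, 10) = 3
n2-1 (X): max(-17, -11) = -11
n2-2 (X): max(0, 2, 18, 14) = 18
n2-3 (X): max(-5, 17) = 17
n2 (O): min(-11, 18, 17) = -11
n0 (X): max(3, -11) = 3
At n0, X picks n1 (highest: 3).
At n1, O picks n1-1 (lowest: 3).
At n1-1, X picks n1-1-3 (highest: 3).
Terminal value 3.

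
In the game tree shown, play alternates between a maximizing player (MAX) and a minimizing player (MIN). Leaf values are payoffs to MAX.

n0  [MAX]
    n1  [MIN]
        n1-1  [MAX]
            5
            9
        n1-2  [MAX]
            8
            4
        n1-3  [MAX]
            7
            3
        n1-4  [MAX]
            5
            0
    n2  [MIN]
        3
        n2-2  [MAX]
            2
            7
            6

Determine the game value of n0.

n1-1 (MAX): max(5, 9) = 9
n1-2 (MAX): max(8, 4) = 8
n1-3 (MAX): max(7, 3) = 7
n1-4 (MAX): max(5, 0) = 5
n1 (MIN): min(9, 8, 7, 5) = 5
n2-2 (MAX): max(2, 7, 6) = 7
n2 (MIN): min(3, 7) = 3
n0 (MAX): max(5, 3) = 5

5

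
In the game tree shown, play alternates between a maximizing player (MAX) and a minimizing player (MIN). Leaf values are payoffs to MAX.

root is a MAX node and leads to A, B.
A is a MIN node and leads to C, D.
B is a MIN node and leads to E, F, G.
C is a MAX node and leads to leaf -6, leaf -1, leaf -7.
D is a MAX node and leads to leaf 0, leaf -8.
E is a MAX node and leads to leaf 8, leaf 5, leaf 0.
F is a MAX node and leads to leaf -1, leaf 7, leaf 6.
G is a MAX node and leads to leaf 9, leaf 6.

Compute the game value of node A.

C (MAX): max(-6, -1, -7) = -1
D (MAX): max(0, -8) = 0
A (MIN): min(-1, 0) = -1

-1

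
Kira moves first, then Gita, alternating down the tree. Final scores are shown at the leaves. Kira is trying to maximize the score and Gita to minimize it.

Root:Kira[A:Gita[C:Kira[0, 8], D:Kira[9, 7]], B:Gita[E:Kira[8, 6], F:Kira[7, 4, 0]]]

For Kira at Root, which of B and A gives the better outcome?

E (Kira): max(8, 6) = 8
F (Kira): max(7, 4, 0) = 7
B (Gita): min(8, 7) = 7
C (Kira): max(0, 8) = 8
D (Kira): max(9, 7) = 9
A (Gita): min(8, 9) = 8
Kira prefers the higher value; B=7, A=8. A is better since 8 > 7.

A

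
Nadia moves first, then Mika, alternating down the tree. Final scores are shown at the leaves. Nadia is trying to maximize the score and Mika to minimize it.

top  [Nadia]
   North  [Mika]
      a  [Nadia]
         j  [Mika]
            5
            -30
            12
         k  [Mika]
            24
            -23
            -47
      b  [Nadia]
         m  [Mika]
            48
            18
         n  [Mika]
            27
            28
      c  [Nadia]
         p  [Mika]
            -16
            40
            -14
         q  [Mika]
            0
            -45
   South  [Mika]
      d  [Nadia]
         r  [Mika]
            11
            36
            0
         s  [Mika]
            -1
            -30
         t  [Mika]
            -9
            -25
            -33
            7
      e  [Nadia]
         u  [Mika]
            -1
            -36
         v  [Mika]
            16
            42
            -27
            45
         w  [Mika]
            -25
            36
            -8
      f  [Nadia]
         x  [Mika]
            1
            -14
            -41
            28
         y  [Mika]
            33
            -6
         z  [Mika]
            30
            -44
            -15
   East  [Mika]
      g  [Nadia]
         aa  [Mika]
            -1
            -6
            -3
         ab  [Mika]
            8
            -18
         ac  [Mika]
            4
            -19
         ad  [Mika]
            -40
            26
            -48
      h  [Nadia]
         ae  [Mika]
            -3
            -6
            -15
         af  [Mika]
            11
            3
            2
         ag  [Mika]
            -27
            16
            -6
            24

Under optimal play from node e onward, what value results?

u (Mika): min(-1, -36) = -36
v (Mika): min(16, 42, -27, 45) = -27
w (Mika): min(-25, 36, -8) = -25
e (Nadia): max(-36, -27, -25) = -25

-25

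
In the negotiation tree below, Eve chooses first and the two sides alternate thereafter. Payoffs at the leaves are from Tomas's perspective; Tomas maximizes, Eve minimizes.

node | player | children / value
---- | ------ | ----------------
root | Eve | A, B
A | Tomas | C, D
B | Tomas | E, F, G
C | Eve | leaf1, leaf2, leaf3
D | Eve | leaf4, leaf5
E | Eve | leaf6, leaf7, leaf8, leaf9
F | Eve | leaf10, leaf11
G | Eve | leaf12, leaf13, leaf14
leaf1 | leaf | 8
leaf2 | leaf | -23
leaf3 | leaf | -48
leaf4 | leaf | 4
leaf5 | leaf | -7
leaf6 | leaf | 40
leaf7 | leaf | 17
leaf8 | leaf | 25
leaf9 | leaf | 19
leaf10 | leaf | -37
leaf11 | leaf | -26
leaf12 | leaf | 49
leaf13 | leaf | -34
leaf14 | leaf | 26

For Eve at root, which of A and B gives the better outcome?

C (Eve): min(8, -23, -48) = -48
D (Eve): min(4, -7) = -7
A (Tomas): max(-48, -7) = -7
E (Eve): min(40, 17, 25, 19) = 17
F (Eve): min(-37, -26) = -37
G (Eve): min(49, -34, 26) = -34
B (Tomas): max(17, -37, -34) = 17
Eve prefers the lower value; A=-7, B=17. A is better since -7 < 17.

A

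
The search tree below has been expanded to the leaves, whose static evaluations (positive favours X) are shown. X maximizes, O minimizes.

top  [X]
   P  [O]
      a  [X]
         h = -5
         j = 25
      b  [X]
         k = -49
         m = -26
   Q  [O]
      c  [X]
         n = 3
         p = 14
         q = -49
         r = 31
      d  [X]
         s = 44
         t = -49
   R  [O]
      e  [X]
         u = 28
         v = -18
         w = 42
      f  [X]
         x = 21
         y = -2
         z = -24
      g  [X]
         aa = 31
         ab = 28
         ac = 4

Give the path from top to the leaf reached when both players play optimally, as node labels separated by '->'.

top -> Q -> c -> r

a (X): max(-5, 25) = 25
b (X): max(-49, -26) = -26
P (O): min(25, -26) = -26
c (X): max(3, 14, -49, 31) = 31
d (X): max(44, -49) = 44
Q (O): min(31, 44) = 31
e (X): max(28, -18, 42) = 42
f (X): max(21, -2, -24) = 21
g (X): max(31, 28, 4) = 31
R (O): min(42, 21, 31) = 21
top (X): max(-26, 31, 21) = 31
At top, X picks Q (highest: 31).
At Q, O picks c (lowest: 31).
At c, X picks r (highest: 31).
Terminal value 31.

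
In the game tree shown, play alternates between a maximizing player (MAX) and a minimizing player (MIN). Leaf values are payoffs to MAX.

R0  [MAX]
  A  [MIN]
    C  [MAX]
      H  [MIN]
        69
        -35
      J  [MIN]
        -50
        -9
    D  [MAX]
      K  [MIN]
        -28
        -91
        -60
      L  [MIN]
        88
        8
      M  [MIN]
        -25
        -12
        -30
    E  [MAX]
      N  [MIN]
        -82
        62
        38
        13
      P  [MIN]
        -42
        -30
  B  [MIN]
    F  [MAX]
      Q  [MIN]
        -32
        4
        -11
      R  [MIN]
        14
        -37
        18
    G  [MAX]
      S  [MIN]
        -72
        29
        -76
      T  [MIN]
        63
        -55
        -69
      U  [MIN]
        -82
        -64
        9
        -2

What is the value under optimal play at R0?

-42

H (MIN): min(69, -35) = -35
J (MIN): min(-50, -9) = -50
C (MAX): max(-35, -50) = -35
K (MIN): min(-28, -91, -60) = -91
L (MIN): min(88, 8) = 8
M (MIN): min(-25, -12, -30) = -30
D (MAX): max(-91, 8, -30) = 8
N (MIN): min(-82, 62, 38, 13) = -82
P (MIN): min(-42, -30) = -42
E (MAX): max(-82, -42) = -42
A (MIN): min(-35, 8, -42) = -42
Q (MIN): min(-32, 4, -11) = -32
R (MIN): min(14, -37, 18) = -37
F (MAX): max(-32, -37) = -32
S (MIN): min(-72, 29, -76) = -76
T (MIN): min(63, -55, -69) = -69
U (MIN): min(-82, -64, 9, -2) = -82
G (MAX): max(-76, -69, -82) = -69
B (MIN): min(-32, -69) = -69
R0 (MAX): max(-42, -69) = -42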